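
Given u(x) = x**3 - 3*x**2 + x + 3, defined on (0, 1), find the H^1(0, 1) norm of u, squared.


||u||_{H^1}^2 = 199/21

The H^1 norm (squared) on an interval (0, L) is
  ||u||_{H^1}^2 = ∫_0^L u(x)^2 dx + ∫_0^L u'(x)^2 dx.
Compute u'(x) = 3*x**2 - 6*x + 1.
Then u(x)^2 = x**6 - 6*x**5 + 11*x**4 - 17*x**2 + 6*x + 9 and u'(x)^2 = 9*x**4 - 36*x**3 + 42*x**2 - 12*x + 1.
Integrate each monomial from 0 to 1 using ∫_0^1 c·x^n dx = c·1^(n+1)/(n+1):
  ∫_0^1 u(x)^2 dx = ∫_0^1 (x^6 - 6*x^5 + 11*x^4 - 17*x^2 + 6*x + 9) dx. Term by term:
    ∫_0^1 x^6 dx = 1/7;  ∫_0^1 -6*x^5 dx = -1;  ∫_0^1 11*x^4 dx = 11/5;
    ∫_0^1 -17*x^2 dx = -17/3;  ∫_0^1 6*x dx = 3;  ∫_0^1 9 dx = 9.
  Sum: 1/7 − 1 + 11/5 − 17/3 + 3 + 9 = 806/105.
  ∫_0^1 u'(x)^2 dx = ∫_0^1 (9*x^4 - 36*x^3 + 42*x^2 - 12*x + 1) dx. Term by term:
    ∫_0^1 9*x^4 dx = 9/5;  ∫_0^1 -36*x^3 dx = -9;  ∫_0^1 42*x^2 dx = 14;
    ∫_0^1 -12*x dx = -6;  ∫_0^1 1 dx = 1.
  Sum: 9/5 − 9 + 14 − 6 + 1 = 9/5.
Adding: ||u||_{H^1}^2 = 806/105 + 9/5 = 199/21.


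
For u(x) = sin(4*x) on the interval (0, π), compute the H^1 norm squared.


||u||_{H^1(0,π)}^2 = 17*π/2

u'(x) = 4*cos(4*x).
Expand u² and (u')² and integrate term by term on (0, π), using: for integers n ≥ 1, ∫_0^π sin²(nx) dx = ∫_0^π cos²(nx) dx = π/2; for n ≠ n', ∫_0^π sin(nx)sin(n'x) dx = ∫_0^π cos(nx)cos(n'x) dx = 0; and by product-to-sum, ∫_0^π sin(nx)cos(n'x) dx = ½∫_0^π [sin((n+n')x) + sin((n−n')x)] dx, which is 0 when n+n' is even and 2n/(n²−n'²) when n+n' is odd (it need not vanish on (0, π)).
  u² squared terms: (1)²·∫sin(4x)² dx = 1·π/2 = π/2.
  So ∫_0^π u² dx = π/2.
  (u')² squared terms: (4)²·∫cos(4x)² dx = 16·π/2 = 8*π.
  So ∫_0^π (u')² dx = 8*π.
||u||_{H^1}^2 = (π/2) + (8*π) = 17*π/2.


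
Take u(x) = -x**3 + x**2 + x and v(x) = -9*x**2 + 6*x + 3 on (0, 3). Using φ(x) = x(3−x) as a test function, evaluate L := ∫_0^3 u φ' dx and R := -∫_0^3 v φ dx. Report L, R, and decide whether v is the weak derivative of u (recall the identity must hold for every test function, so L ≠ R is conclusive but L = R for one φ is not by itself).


LHS = 369/20, RHS = 1107/20. No, v is not the weak derivative of u.

u(x) = -x**3 + x**2 + x, classical derivative u'(x) = -3*x**2 + 2*x + 1.
φ(x) = x(3−x), so φ'(x) = 3 - 2*x.
Note φ(0) = φ(3) = 0, so the boundary term u·φ vanishes.
LHS = ∫_0^3 u(x) φ'(x) dx = ∫_0^3 (2*x^4 - 5*x^3 + x^2 + 3*x) dx. Term by term:
  ∫_0^3 2*x^4 dx = 486/5;  ∫_0^3 -5*x^3 dx = -405/4;  ∫_0^3 x^2 dx = 9;
  ∫_0^3 3*x dx = 27/2.
Sum: 486/5 − 405/4 + 9 + 27/2 = 369/20.
So LHS = 369/20.
∫_0^3 v(x) φ(x) dx = ∫_0^3 (9*x^4 - 33*x^3 + 15*x^2 + 9*x) dx. Term by term:
  ∫_0^3 9*x^4 dx = 2187/5;  ∫_0^3 -33*x^3 dx = -2673/4;  ∫_0^3 15*x^2 dx = 135;
  ∫_0^3 9*x dx = 81/2.
Sum: 2187/5 − 2673/4 + 135 + 81/2 = -1107/20.
So RHS = -∫_0^3 v(x) φ(x) dx = 1107/20.
LHS − RHS = -369/10 ≠ 0, so the identity fails.
(For a valid weak derivative the identity must hold for EVERY test function, in particular this one. The failure shows v is NOT the weak derivative of u.)
Correct weak derivative would be u'(x) = -3*x**2 + 2*x + 1.


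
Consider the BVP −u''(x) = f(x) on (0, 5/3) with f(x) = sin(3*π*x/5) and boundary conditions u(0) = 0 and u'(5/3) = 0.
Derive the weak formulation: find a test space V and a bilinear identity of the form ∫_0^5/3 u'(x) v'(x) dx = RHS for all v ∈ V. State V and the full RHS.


V = {v ∈ H^1(0, 5/3) : v(0) = 0} (test functions vanish at x = 0 where u is specified); weak form: ∫_0^5/3 u'v' dx = ∫_0^5/3 (sin(3*π*x/5)) v dx for all v ∈ V.

Multiply both sides by a test function v and integrate from 0 to 5/3:
  ∫_0^5/3 −u''(x) v(x) dx = ∫_0^5/3 f(x) v(x) dx.
Integrate the LHS by parts once:
  ∫_0^5/3 −u'' v dx = −[u'(x) v(x)]_0^5/3 + ∫_0^5/3 u'(x) v'(x) dx.
Thus ∫_0^5/3 u'(x) v'(x) dx = ∫_0^5/3 f(x) v(x) dx + [u'(x) v(x)]_0^5/3.
Choose V so that boundary terms are either known or forced to vanish.
Mixed BC: u(0) = 0 (Dirichlet) and u'(5/3) = 0 (Neumann). Define V = {v ∈ H^1(0, 5/3) : v(0) = 0}. Then [u' v]_0^5/3 = u'(5/3)·v(5/3) − u'(0)·0 = 0.
Weak formulation: find u (satisfying any essential BC) such that ∫_0^5/3 u'(x) v'(x) dx = ∫_0^5/3 f v dx for all v ∈ V (Dirichlet at 0 absorbed into V; the Neumann datum at x = 5/3 is zero, so no boundary term remains).
Substituting f(x) = sin(3*π*x/5), the right-hand side is ∫_0^5/3 (sin(3*π*x/5)) v dx.


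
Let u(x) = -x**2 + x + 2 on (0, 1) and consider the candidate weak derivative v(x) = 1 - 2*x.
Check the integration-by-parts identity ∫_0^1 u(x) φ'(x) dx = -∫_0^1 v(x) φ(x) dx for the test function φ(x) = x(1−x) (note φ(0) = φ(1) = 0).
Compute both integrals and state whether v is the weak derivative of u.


LHS = 0, RHS = 0. Yes, v = u' weakly.

u(x) = -x**2 + x + 2, classical derivative u'(x) = 1 - 2*x.
φ(x) = x(1−x), so φ'(x) = 1 - 2*x.
Note φ(0) = φ(1) = 0, so the boundary term u·φ vanishes.
LHS = ∫_0^1 u(x) φ'(x) dx = ∫_0^1 (2*x^3 - 3*x^2 - 3*x + 2) dx. Term by term:
  ∫_0^1 2*x^3 dx = 1/2;  ∫_0^1 -3*x^2 dx = -1;  ∫_0^1 -3*x dx = -3/2;
  ∫_0^1 2 dx = 2.
Sum: 1/2 − 1 − 3/2 + 2 = 0.
So LHS = 0.
∫_0^1 v(x) φ(x) dx = ∫_0^1 (2*x^3 - 3*x^2 + x) dx. Term by term:
  ∫_0^1 2*x^3 dx = 1/2;  ∫_0^1 -3*x^2 dx = -1;  ∫_0^1 x dx = 1/2.
Sum: 1/2 − 1 + 1/2 = 0.
So RHS = -∫_0^1 v(x) φ(x) dx = 0.
LHS = RHS, so the identity holds for this test φ.
Moreover u is smooth here and v(x) = u'(x) = 1 - 2*x pointwise, so the identity holds for every test function. Hence v is the weak derivative of u.


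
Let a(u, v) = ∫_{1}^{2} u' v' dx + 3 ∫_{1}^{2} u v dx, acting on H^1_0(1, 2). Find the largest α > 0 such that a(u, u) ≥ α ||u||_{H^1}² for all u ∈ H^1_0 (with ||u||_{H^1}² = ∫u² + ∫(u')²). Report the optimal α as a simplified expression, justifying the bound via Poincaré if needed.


α = 1

Coercivity of a(·,·) on H^1_0(1, 2) means a(u, u) ≥ α ||u||_{H^1}² for every u ∈ H^1_0.
The interval has length L = 1, and Poincaré/coercivity depend only on L. Here a(u, u) = ∫(u')² + (3)·∫u².
Here c = 3 ≥ 1, so a(u,u) = ∫(u')² + c∫u² ≥ ∫(u')² + ∫u² = ||u||_{H^1}², i.e. α = 1 works. No larger α is possible: a(u,u) ≥ α||u||_{H^1}² means (1−α)∫(u')² ≥ (α−c)∫u², and for the modes u_n = sin(nπ(x−x₀)/L) (x₀ the left endpoint) one has ∫u_n²/∫(u_n')² = (L/(nπ))² → 0, so a(u_n,u_n)/||u_n||_{H^1}² → 1. Hence the optimal constant is α = 1.
Therefore α = 1.


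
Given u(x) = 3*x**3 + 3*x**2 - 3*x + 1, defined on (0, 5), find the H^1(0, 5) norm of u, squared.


||u||_{H^1}^2 = 1447050/7

The H^1 norm (squared) on an interval (0, L) is
  ||u||_{H^1}^2 = ∫_0^L u(x)^2 dx + ∫_0^L u'(x)^2 dx.
Compute u'(x) = 9*x**2 + 6*x - 3.
Then u(x)^2 = 9*x**6 + 18*x**5 - 9*x**4 - 12*x**3 + 15*x**2 - 6*x + 1 and u'(x)^2 = 81*x**4 + 108*x**3 - 18*x**2 - 36*x + 9.
Integrate each monomial from 0 to 5 using ∫_0^5 c·x^n dx = c·5^(n+1)/(n+1):
  ∫_0^5 u(x)^2 dx = ∫_0^5 (9*x^6 + 18*x^5 - 9*x^4 - 12*x^3 + 15*x^2 - 6*x + 1) dx. Term by term:
    ∫_0^5 9*x^6 dx = 703125/7;  ∫_0^5 18*x^5 dx = 46875;  ∫_0^5 -9*x^4 dx = -5625;
    ∫_0^5 -12*x^3 dx = -1875;  ∫_0^5 15*x^2 dx = 625;  ∫_0^5 -6*x dx = -75;
    ∫_0^5 1 dx = 5.
  Sum: 703125/7 + 46875 − 5625 − 1875 + 625 − 75 + 5 = 982635/7.
  ∫_0^5 u'(x)^2 dx = ∫_0^5 (81*x^4 + 108*x^3 - 18*x^2 - 36*x + 9) dx. Term by term:
    ∫_0^5 81*x^4 dx = 50625;  ∫_0^5 108*x^3 dx = 16875;  ∫_0^5 -18*x^2 dx = -750;
    ∫_0^5 -36*x dx = -450;  ∫_0^5 9 dx = 45.
  Sum: 50625 + 16875 − 750 − 450 + 45 = 66345.
Adding: ||u||_{H^1}^2 = 982635/7 + 66345 = 1447050/7.


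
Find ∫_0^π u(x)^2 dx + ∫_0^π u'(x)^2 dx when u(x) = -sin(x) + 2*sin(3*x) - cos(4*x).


||u||_{H^1(0,π)}^2 = 5644/105 + 59*π/2

u'(x) = 4*sin(4*x) - cos(x) + 6*cos(3*x).
Expand u² and (u')² and integrate term by term on (0, π), using: for integers n ≥ 1, ∫_0^π sin²(nx) dx = ∫_0^π cos²(nx) dx = π/2; for n ≠ n', ∫_0^π sin(nx)sin(n'x) dx = ∫_0^π cos(nx)cos(n'x) dx = 0; and by product-to-sum, ∫_0^π sin(nx)cos(n'x) dx = ½∫_0^π [sin((n+n')x) + sin((n−n')x)] dx, which is 0 when n+n' is even and 2n/(n²−n'²) when n+n' is odd (it need not vanish on (0, π)).
  u² squared terms: (-1)²·∫cos(4x)² dx = 1·π/2 = π/2;  (-1)²·∫sin(x)² dx = 1·π/2 = π/2;  (2)²·∫sin(3x)² dx = 4·π/2 = 2*π.
  u² cross terms: 2·(-1)·(-1)·∫cos(4x)·sin(x) dx = 2·(-2/15) = -4/15;  2·(-1)·(2)·∫cos(4x)·sin(3x) dx = -4·(-6/7) = 24/7;  2·(-1)·(2)·∫sin(x)·sin(3x) dx = -4·(0) = 0.
  So ∫_0^π u² dx = π/2 + π/2 + 2*π − 4/15 + 24/7 + 0 = 332/105 + 3*π.
  (u')² squared terms: (-1)²·∫cos(x)² dx = 1·π/2 = π/2;  (4)²·∫sin(4x)² dx = 16·π/2 = 8*π;  (6)²·∫cos(3x)² dx = 36·π/2 = 18*π.
  (u')² cross terms: 2·(-1)·(4)·∫cos(x)·sin(4x) dx = -8·(8/15) = -64/15;  2·(-1)·(6)·∫cos(x)·cos(3x) dx = -12·(0) = 0;  2·(4)·(6)·∫sin(4x)·cos(3x) dx = 48·(8/7) = 384/7.
  So ∫_0^π (u')² dx = π/2 + 8*π + 18*π − 64/15 + 0 + 384/7 = 5312/105 + 53*π/2.
||u||_{H^1}^2 = (332/105 + 3*π) + (5312/105 + 53*π/2) = 5644/105 + 59*π/2.


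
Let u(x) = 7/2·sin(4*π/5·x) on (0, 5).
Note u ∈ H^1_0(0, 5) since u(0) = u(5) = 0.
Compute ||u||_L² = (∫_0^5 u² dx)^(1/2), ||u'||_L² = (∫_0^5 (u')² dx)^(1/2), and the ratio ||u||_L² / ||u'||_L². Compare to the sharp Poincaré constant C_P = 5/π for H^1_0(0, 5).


||u||_L² / ||u'||_L² = 5/(4*π) < C_P = 5/π.

u(x) = 7/2·sin(4*π/5·x), so u'(x) = 14*π*cos(4*π*x/5)/5.
Writing u(x) = A·sin(kπx/L) with A = 7/2 and k = 4, use ∫_0^L sin²(kπx/L) dx = L/2 and ∫_0^L cos²(kπx/L) dx = L/2.
u² = 49/4·sin²(4*π/5·x) and (u')² = 196*π^2/25·cos²(4*π/5·x), and each of sin², cos² integrates to L/2 = 5/2 over (0, 5).
∫_0^5 u² dx = 245/8, so ||u||_L² = 7*sqrt(10)/4.
∫_0^5 (u')² dx = 98*π^2/5, so ||u'||_L² = 7*sqrt(10)*π/5.
Ratio ||u||_L² / ||u'||_L² = 5/(4*π).
Sharp Poincaré constant on H^1_0(0, 5) is C_P = L/π = 5/π, achieved by sin(π/5·x).
This is the k = 4 harmonic; the ratio L/(kπ) is strictly less than C_P = L/π, consistent with the sharp inequality ||u||_L² ≤ C_P ||u'||_L².


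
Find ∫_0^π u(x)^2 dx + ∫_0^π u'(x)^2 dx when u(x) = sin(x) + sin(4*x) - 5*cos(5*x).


||u||_{H^1(0,π)}^2 = 2080/9 + 669*π/2

u'(x) = 25*sin(5*x) + cos(x) + 4*cos(4*x).
Expand u² and (u')² and integrate term by term on (0, π), using: for integers n ≥ 1, ∫_0^π sin²(nx) dx = ∫_0^π cos²(nx) dx = π/2; for n ≠ n', ∫_0^π sin(nx)sin(n'x) dx = ∫_0^π cos(nx)cos(n'x) dx = 0; and by product-to-sum, ∫_0^π sin(nx)cos(n'x) dx = ½∫_0^π [sin((n+n')x) + sin((n−n')x)] dx, which is 0 when n+n' is even and 2n/(n²−n'²) when n+n' is odd (it need not vanish on (0, π)).
  u² squared terms: (-5)²·∫cos(5x)² dx = 25·π/2 = 25*π/2;  (1)²·∫sin(x)² dx = 1·π/2 = π/2;  (1)²·∫sin(4x)² dx = 1·π/2 = π/2.
  u² cross terms: 2·(-5)·(1)·∫cos(5x)·sin(x) dx = -10·(0) = 0;  2·(-5)·(1)·∫cos(5x)·sin(4x) dx = -10·(-8/9) = 80/9;  2·(1)·(1)·∫sin(x)·sin(4x) dx = 2·(0) = 0.
  So ∫_0^π u² dx = 25*π/2 + π/2 + π/2 + 0 + 80/9 + 0 = 80/9 + 27*π/2.
  (u')² squared terms: (4)²·∫cos(4x)² dx = 16·π/2 = 8*π;  (25)²·∫sin(5x)² dx = 625·π/2 = 625*π/2;  (1)²·∫cos(x)² dx = 1·π/2 = π/2.
  (u')² cross terms: 2·(4)·(25)·∫cos(4x)·sin(5x) dx = 200·(10/9) = 2000/9;  2·(4)·(1)·∫cos(4x)·cos(x) dx = 8·(0) = 0;  2·(25)·(1)·∫sin(5x)·cos(x) dx = 50·(0) = 0.
  So ∫_0^π (u')² dx = 8*π + 625*π/2 + π/2 + 2000/9 + 0 + 0 = 2000/9 + 321*π.
||u||_{H^1}^2 = (80/9 + 27*π/2) + (2000/9 + 321*π) = 2080/9 + 669*π/2.


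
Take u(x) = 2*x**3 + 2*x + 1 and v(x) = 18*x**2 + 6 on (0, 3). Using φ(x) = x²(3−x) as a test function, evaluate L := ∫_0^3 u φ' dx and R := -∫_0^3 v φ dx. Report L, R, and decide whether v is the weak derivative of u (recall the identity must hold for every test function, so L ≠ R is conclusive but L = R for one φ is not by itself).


LHS = -1593/10, RHS = -4779/10. No, v is not the weak derivative of u.

u(x) = 2*x**3 + 2*x + 1, classical derivative u'(x) = 6*x**2 + 2.
φ(x) = x²(3−x), so φ'(x) = 3*x*(2 - x).
Note φ(0) = φ(3) = 0, so the boundary term u·φ vanishes.
LHS = ∫_0^3 u(x) φ'(x) dx = ∫_0^3 (-6*x^5 + 12*x^4 - 6*x^3 + 9*x^2 + 6*x) dx. Term by term:
  ∫_0^3 -6*x^5 dx = -729;  ∫_0^3 12*x^4 dx = 2916/5;  ∫_0^3 -6*x^3 dx = -243/2;
  ∫_0^3 9*x^2 dx = 81;  ∫_0^3 6*x dx = 27.
Sum: -729 + 2916/5 − 243/2 + 81 + 27 = -1593/10.
So LHS = -1593/10.
∫_0^3 v(x) φ(x) dx = ∫_0^3 (-18*x^5 + 54*x^4 - 6*x^3 + 18*x^2) dx. Term by term:
  ∫_0^3 -18*x^5 dx = -2187;  ∫_0^3 54*x^4 dx = 13122/5;  ∫_0^3 -6*x^3 dx = -243/2;
  ∫_0^3 18*x^2 dx = 162.
Sum: -2187 + 13122/5 − 243/2 + 162 = 4779/10.
So RHS = -∫_0^3 v(x) φ(x) dx = -4779/10.
LHS − RHS = 1593/5 ≠ 0, so the identity fails.
(For a valid weak derivative the identity must hold for EVERY test function, in particular this one. The failure shows v is NOT the weak derivative of u.)
Correct weak derivative would be u'(x) = 6*x**2 + 2.


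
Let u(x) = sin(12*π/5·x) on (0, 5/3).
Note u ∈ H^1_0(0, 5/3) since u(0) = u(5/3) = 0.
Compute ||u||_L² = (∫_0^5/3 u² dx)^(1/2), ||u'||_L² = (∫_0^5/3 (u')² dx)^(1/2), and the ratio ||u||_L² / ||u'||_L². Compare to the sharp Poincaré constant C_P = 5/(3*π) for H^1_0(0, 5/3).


||u||_L² / ||u'||_L² = 5/(12*π) < C_P = 5/(3*π).

u(x) = sin(12*π/5·x), so u'(x) = 12*π*cos(12*π*x/5)/5.
Writing u(x) = A·sin(kπx/L) with A = 1 and k = 4, use ∫_0^L sin²(kπx/L) dx = L/2 and ∫_0^L cos²(kπx/L) dx = L/2.
u² = 1·sin²(12*π/5·x) and (u')² = 144*π^2/25·cos²(12*π/5·x), and each of sin², cos² integrates to L/2 = 5/6 over (0, 5/3).
∫_0^5/3 u² dx = 5/6, so ||u||_L² = sqrt(30)/6.
∫_0^5/3 (u')² dx = 24*π^2/5, so ||u'||_L² = 2*sqrt(30)*π/5.
Ratio ||u||_L² / ||u'||_L² = 5/(12*π).
Sharp Poincaré constant on H^1_0(0, 5/3) is C_P = L/π = 5/(3*π), achieved by sin(3*π/5·x).
This is the k = 4 harmonic; the ratio L/(kπ) is strictly less than C_P = L/π, consistent with the sharp inequality ||u||_L² ≤ C_P ||u'||_L².


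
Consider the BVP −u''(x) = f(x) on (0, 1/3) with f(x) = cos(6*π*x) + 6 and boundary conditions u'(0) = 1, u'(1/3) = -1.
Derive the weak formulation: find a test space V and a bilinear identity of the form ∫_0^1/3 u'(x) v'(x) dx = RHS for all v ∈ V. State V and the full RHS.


V = H^1(0, 1/3) (v unrestricted at boundary; u is determined up to an additive constant); weak form: ∫_0^1/3 u'v' dx = ∫_0^1/3 (cos(6*π*x) + 6) v dx − v(1/3) − v(0) for all v ∈ V.

Multiply both sides by a test function v and integrate from 0 to 1/3:
  ∫_0^1/3 −u''(x) v(x) dx = ∫_0^1/3 f(x) v(x) dx.
Integrate the LHS by parts once:
  ∫_0^1/3 −u'' v dx = −[u'(x) v(x)]_0^1/3 + ∫_0^1/3 u'(x) v'(x) dx.
Thus ∫_0^1/3 u'(x) v'(x) dx = ∫_0^1/3 f(x) v(x) dx + [u'(x) v(x)]_0^1/3.
Choose V so that boundary terms are either known or forced to vanish.
u has inhomogeneous Neumann u'(0) = 1, u'(1/3) = -1. [u' v]_0^1/3 = (-1)·v(1/3) − (1)·v(0) = − v(1/3) − v(0). Take V = H^1(0, 1/3); boundary term becomes part of RHS.
Weak formulation: find u (satisfying any essential BC) such that ∫_0^1/3 u'(x) v'(x) dx = ∫_0^1/3 f v dx − v(1/3) − v(0) for all v ∈ V (Neumann data are natural BCs: they enter the RHS as boundary terms).
Substituting f(x) = cos(6*π*x) + 6, the right-hand side is ∫_0^1/3 (cos(6*π*x) + 6) v dx − v(1/3) − v(0).
Compatibility check (pure Neumann): taking v ≡ 1 ∈ V gives 0 = ∫_0^1/3 f dx + (-1) − (1), i.e. ∫_0^1/3 f dx must equal u'(0) − u'(1/3) = 2. Indeed ∫_0^1/3 (cos(6*π*x) + 6) dx = 2, so the data are compatible. The solution is then unique only up to an additive constant (fix it e.g. by requiring ∫_0^1/3 u dx = 0).


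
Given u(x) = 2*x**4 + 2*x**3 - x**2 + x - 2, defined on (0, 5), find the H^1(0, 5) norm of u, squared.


||u||_{H^1}^2 = 279918925/126

The H^1 norm (squared) on an interval (0, L) is
  ||u||_{H^1}^2 = ∫_0^L u(x)^2 dx + ∫_0^L u'(x)^2 dx.
Compute u'(x) = 8*x**3 + 6*x**2 - 2*x + 1.
Then u(x)^2 = 4*x**8 + 8*x**7 - 3*x**4 - 10*x**3 + 5*x**2 - 4*x + 4 and u'(x)^2 = 64*x**6 + 96*x**5 + 4*x**4 - 8*x**3 + 16*x**2 - 4*x + 1.
Integrate each monomial from 0 to 5 using ∫_0^5 c·x^n dx = c·5^(n+1)/(n+1):
  ∫_0^5 u(x)^2 dx = ∫_0^5 (4*x^8 + 8*x^7 - 3*x^4 - 10*x^3 + 5*x^2 - 4*x + 4) dx. Term by term:
    ∫_0^5 4*x^8 dx = 7812500/9;  ∫_0^5 8*x^7 dx = 390625;  ∫_0^5 -3*x^4 dx = -1875;
    ∫_0^5 -10*x^3 dx = -3125/2;  ∫_0^5 5*x^2 dx = 625/3;  ∫_0^5 -4*x dx = -50;
    ∫_0^5 4 dx = 20.
  Sum: 7812500/9 + 390625 − 1875 − 3125/2 + 625/3 − 50 + 20 = 22597585/18.
  ∫_0^5 u'(x)^2 dx = ∫_0^5 (64*x^6 + 96*x^5 + 4*x^4 - 8*x^3 + 16*x^2 - 4*x + 1) dx. Term by term:
    ∫_0^5 64*x^6 dx = 5000000/7;  ∫_0^5 96*x^5 dx = 250000;  ∫_0^5 4*x^4 dx = 2500;
    ∫_0^5 -8*x^3 dx = -1250;  ∫_0^5 16*x^2 dx = 2000/3;  ∫_0^5 -4*x dx = -50;
    ∫_0^5 1 dx = 5.
  Sum: 5000000/7 + 250000 + 2500 − 1250 + 2000/3 − 50 + 5 = 20289305/21.
Adding: ||u||_{H^1}^2 = 22597585/18 + 20289305/21 = 279918925/126.


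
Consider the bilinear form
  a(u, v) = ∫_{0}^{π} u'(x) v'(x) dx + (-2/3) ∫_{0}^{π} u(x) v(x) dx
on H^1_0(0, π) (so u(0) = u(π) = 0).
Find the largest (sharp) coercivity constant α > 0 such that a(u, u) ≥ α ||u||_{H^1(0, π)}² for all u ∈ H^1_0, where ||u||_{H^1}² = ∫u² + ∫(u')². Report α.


α = 1/6

Coercivity of a(·,·) on H^1_0(0, π) means a(u, u) ≥ α ||u||_{H^1}² for every u ∈ H^1_0.
The interval has length L = π, and Poincaré/coercivity depend only on L. Here a(u, u) = ∫(u')² + (-2/3)·∫u².
Here c = -2/3 < 0 with |c| < (π/L)² = 1, so coercivity still holds. The condition a(u,u) ≥ α||u||_{H^1}² reads (1−α)∫(u')² ≥ (α−c)∫u². Any admissible α is ≤ 1 (rapidly oscillating u have ∫u²/∫(u')² → 0), and α = 1 would force 0 ≥ (1−c)∫u², impossible since c < 1; so 1−α > 0. By the sharp Poincaré inequality on H^1_0 of an interval of length L, ∫(u')² ≥ (π/L)²∫u² with equality for the first sine mode sin(π(x−x₀)/L) (x₀ the left endpoint), so the inequality holds for all u iff (1−α)(π/L)² ≥ α − c, i.e. α ≤ ((π/L)² + c)/((π/L)² + 1) = (1 + c(L/π)²)/(1 + (L/π)²). (Direct route, valid since c ≤ 0: Poincaré gives c∫u² ≥ c(L/π)²∫(u')², so a(u,u) ≥ (1 + c(L/π)²)∫(u')², while ||u||_{H^1}² ≤ (1 + (L/π)²)∫(u')²; dividing yields the same α.) With (π/L)² = 1 and c = -2/3, the largest admissible constant is α = ((π/L)² + c)/((π/L)² + 1).
Simplifying, α = 1/6.


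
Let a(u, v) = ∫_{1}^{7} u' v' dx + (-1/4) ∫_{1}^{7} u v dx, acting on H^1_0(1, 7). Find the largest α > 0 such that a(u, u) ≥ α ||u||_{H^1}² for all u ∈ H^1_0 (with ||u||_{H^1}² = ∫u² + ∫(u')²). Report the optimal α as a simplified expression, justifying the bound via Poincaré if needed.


α = (-9 + π^2)/(π^2 + 36)

Coercivity of a(·,·) on H^1_0(1, 7) means a(u, u) ≥ α ||u||_{H^1}² for every u ∈ H^1_0.
The interval has length L = 6, and Poincaré/coercivity depend only on L. Here a(u, u) = ∫(u')² + (-1/4)·∫u².
Here c = -1/4 < 0 with |c| < (π/L)² = π^2/36, so coercivity still holds. The condition a(u,u) ≥ α||u||_{H^1}² reads (1−α)∫(u')² ≥ (α−c)∫u². Any admissible α is ≤ 1 (rapidly oscillating u have ∫u²/∫(u')² → 0), and α = 1 would force 0 ≥ (1−c)∫u², impossible since c < 1; so 1−α > 0. By the sharp Poincaré inequality on H^1_0 of an interval of length L, ∫(u')² ≥ (π/L)²∫u² with equality for the first sine mode sin(π(x−x₀)/L) (x₀ the left endpoint), so the inequality holds for all u iff (1−α)(π/L)² ≥ α − c, i.e. α ≤ ((π/L)² + c)/((π/L)² + 1) = (1 + c(L/π)²)/(1 + (L/π)²). (Direct route, valid since c ≤ 0: Poincaré gives c∫u² ≥ c(L/π)²∫(u')², so a(u,u) ≥ (1 + c(L/π)²)∫(u')², while ||u||_{H^1}² ≤ (1 + (L/π)²)∫(u')²; dividing yields the same α.) With (π/L)² = π^2/36 and c = -1/4, the largest admissible constant is α = ((π/L)² + c)/((π/L)² + 1).
Simplifying, α = (-9 + π^2)/(π^2 + 36).


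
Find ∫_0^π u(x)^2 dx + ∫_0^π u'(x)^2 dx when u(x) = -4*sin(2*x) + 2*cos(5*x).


||u||_{H^1(0,π)}^2 = 1664/21 + 92*π

u'(x) = -10*sin(5*x) - 8*cos(2*x).
Expand u² and (u')² and integrate term by term on (0, π), using: for integers n ≥ 1, ∫_0^π sin²(nx) dx = ∫_0^π cos²(nx) dx = π/2; for n ≠ n', ∫_0^π sin(nx)sin(n'x) dx = ∫_0^π cos(nx)cos(n'x) dx = 0; and by product-to-sum, ∫_0^π sin(nx)cos(n'x) dx = ½∫_0^π [sin((n+n')x) + sin((n−n')x)] dx, which is 0 when n+n' is even and 2n/(n²−n'²) when n+n' is odd (it need not vanish on (0, π)).
  u² squared terms: (-4)²·∫sin(2x)² dx = 16·π/2 = 8*π;  (2)²·∫cos(5x)² dx = 4·π/2 = 2*π.
  u² cross terms: 2·(-4)·(2)·∫sin(2x)·cos(5x) dx = -16·(-4/21) = 64/21.
  So ∫_0^π u² dx = 8*π + 2*π + 64/21 = 64/21 + 10*π.
  (u')² squared terms: (-10)²·∫sin(5x)² dx = 100·π/2 = 50*π;  (-8)²·∫cos(2x)² dx = 64·π/2 = 32*π.
  (u')² cross terms: 2·(-10)·(-8)·∫sin(5x)·cos(2x) dx = 160·(10/21) = 1600/21.
  So ∫_0^π (u')² dx = 50*π + 32*π + 1600/21 = 1600/21 + 82*π.
||u||_{H^1}^2 = (64/21 + 10*π) + (1600/21 + 82*π) = 1664/21 + 92*π.


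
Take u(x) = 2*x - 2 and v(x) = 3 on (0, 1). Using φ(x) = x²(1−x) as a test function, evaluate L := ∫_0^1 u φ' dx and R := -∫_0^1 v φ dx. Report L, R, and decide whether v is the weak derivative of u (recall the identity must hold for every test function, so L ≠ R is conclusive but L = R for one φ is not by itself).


LHS = -1/6, RHS = -1/4. No, v is not the weak derivative of u.

u(x) = 2*x - 2, classical derivative u'(x) = 2.
φ(x) = x²(1−x), so φ'(x) = x*(2 - 3*x).
Note φ(0) = φ(1) = 0, so the boundary term u·φ vanishes.
LHS = ∫_0^1 u(x) φ'(x) dx = ∫_0^1 (-6*x^3 + 10*x^2 - 4*x) dx. Term by term:
  ∫_0^1 -6*x^3 dx = -3/2;  ∫_0^1 10*x^2 dx = 10/3;  ∫_0^1 -4*x dx = -2.
Sum: -3/2 + 10/3 − 2 = -1/6.
So LHS = -1/6.
∫_0^1 v(x) φ(x) dx = ∫_0^1 (-3*x^3 + 3*x^2) dx. Term by term:
  ∫_0^1 -3*x^3 dx = -3/4;  ∫_0^1 3*x^2 dx = 1.
Sum: -3/4 + 1 = 1/4.
So RHS = -∫_0^1 v(x) φ(x) dx = -1/4.
LHS − RHS = 1/12 ≠ 0, so the identity fails.
(For a valid weak derivative the identity must hold for EVERY test function, in particular this one. The failure shows v is NOT the weak derivative of u.)
Correct weak derivative would be u'(x) = 2.


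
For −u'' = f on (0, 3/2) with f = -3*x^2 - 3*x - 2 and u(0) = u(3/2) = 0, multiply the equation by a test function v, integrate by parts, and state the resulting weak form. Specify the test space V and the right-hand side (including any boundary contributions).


V = H^1_0(0, 3/2) (so v(0) = v(3/2) = 0); weak form: ∫_0^3/2 u'v' dx = ∫_0^3/2 (-3*x^2 - 3*x - 2) v dx for all v ∈ V.

Multiply both sides by a test function v and integrate from 0 to 3/2:
  ∫_0^3/2 −u''(x) v(x) dx = ∫_0^3/2 f(x) v(x) dx.
Integrate the LHS by parts once:
  ∫_0^3/2 −u'' v dx = −[u'(x) v(x)]_0^3/2 + ∫_0^3/2 u'(x) v'(x) dx.
Thus ∫_0^3/2 u'(x) v'(x) dx = ∫_0^3/2 f(x) v(x) dx + [u'(x) v(x)]_0^3/2.
Choose V so that boundary terms are either known or forced to vanish.
u is Dirichlet: u(0) = u(3/2) = 0. Let V = H^1_0(0, 3/2); then v(0) = v(3/2) = 0, and [u' v]_0^3/2 = 0.
Weak formulation: find u (satisfying any essential BC) such that ∫_0^3/2 u'(x) v'(x) dx = ∫_0^3/2 f v dx for all v ∈ V.
Substituting f(x) = -3*x^2 - 3*x - 2, the right-hand side is ∫_0^3/2 (-3*x^2 - 3*x - 2) v dx.


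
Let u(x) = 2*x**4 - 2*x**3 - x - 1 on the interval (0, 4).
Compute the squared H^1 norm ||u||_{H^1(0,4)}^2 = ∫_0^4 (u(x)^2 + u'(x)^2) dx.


||u||_{H^1}^2 = 46862792/315

The H^1 norm (squared) on an interval (0, L) is
  ||u||_{H^1}^2 = ∫_0^L u(x)^2 dx + ∫_0^L u'(x)^2 dx.
Compute u'(x) = 8*x**3 - 6*x**2 - 1.
Then u(x)^2 = 4*x**8 - 8*x**7 + 4*x**6 - 4*x**5 + 4*x**3 + x**2 + 2*x + 1 and u'(x)^2 = 64*x**6 - 96*x**5 + 36*x**4 - 16*x**3 + 12*x**2 + 1.
Integrate each monomial from 0 to 4 using ∫_0^4 c·x^n dx = c·4^(n+1)/(n+1):
  ∫_0^4 u(x)^2 dx = ∫_0^4 (4*x^8 - 8*x^7 + 4*x^6 - 4*x^5 + 4*x^3 + x^2 + 2*x + 1) dx. Term by term:
    ∫_0^4 4*x^8 dx = 1048576/9;  ∫_0^4 -8*x^7 dx = -65536;  ∫_0^4 4*x^6 dx = 65536/7;
    ∫_0^4 -4*x^5 dx = -8192/3;  ∫_0^4 4*x^3 dx = 256;  ∫_0^4 x^2 dx = 64/3;
    ∫_0^4 2*x dx = 16;  ∫_0^4 1 dx = 4.
  Sum: 1048576/9 − 65536 + 65536/7 − 8192/3 + 256 + 64/3 + 16 + 4 = 3647788/63.
  ∫_0^4 u'(x)^2 dx = ∫_0^4 (64*x^6 - 96*x^5 + 36*x^4 - 16*x^3 + 12*x^2 + 1) dx. Term by term:
    ∫_0^4 64*x^6 dx = 1048576/7;  ∫_0^4 -96*x^5 dx = -65536;  ∫_0^4 36*x^4 dx = 36864/5;
    ∫_0^4 -16*x^3 dx = -1024;  ∫_0^4 12*x^2 dx = 256;  ∫_0^4 1 dx = 4.
  Sum: 1048576/7 − 65536 + 36864/5 − 1024 + 256 + 4 = 3180428/35.
Adding: ||u||_{H^1}^2 = 3647788/63 + 3180428/35 = 46862792/315.


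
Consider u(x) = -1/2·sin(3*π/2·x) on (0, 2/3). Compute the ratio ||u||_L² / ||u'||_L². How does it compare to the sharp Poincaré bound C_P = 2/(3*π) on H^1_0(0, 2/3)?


||u||_L² / ||u'||_L² = 2/(3*π) = C_P.

u(x) = -1/2·sin(3*π/2·x), so u'(x) = -3*π*cos(3*π*x/2)/4.
Writing u(x) = A·sin(kπx/L) with A = -1/2 and k = 1, use ∫_0^L sin²(kπx/L) dx = L/2 and ∫_0^L cos²(kπx/L) dx = L/2.
u² = 1/4·sin²(3*π/2·x) and (u')² = 9*π^2/16·cos²(3*π/2·x), and each of sin², cos² integrates to L/2 = 1/3 over (0, 2/3).
∫_0^2/3 u² dx = 1/12, so ||u||_L² = sqrt(3)/6.
∫_0^2/3 (u')² dx = 3*π^2/16, so ||u'||_L² = sqrt(3)*π/4.
Ratio ||u||_L² / ||u'||_L² = 2/(3*π).
Sharp Poincaré constant on H^1_0(0, 2/3) is C_P = L/π = 2/(3*π), achieved by sin(3*π/2·x).
This is the k = 1 eigenfunction (up to amplitude), so the ratio equals the sharp Poincaré constant exactly.


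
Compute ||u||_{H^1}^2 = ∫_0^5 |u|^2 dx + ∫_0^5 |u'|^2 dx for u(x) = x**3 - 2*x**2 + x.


||u||_{H^1}^2 = 138755/21

The H^1 norm (squared) on an interval (0, L) is
  ||u||_{H^1}^2 = ∫_0^L u(x)^2 dx + ∫_0^L u'(x)^2 dx.
Compute u'(x) = 3*x**2 - 4*x + 1.
Then u(x)^2 = x**6 - 4*x**5 + 6*x**4 - 4*x**3 + x**2 and u'(x)^2 = 9*x**4 - 24*x**3 + 22*x**2 - 8*x + 1.
Integrate each monomial from 0 to 5 using ∫_0^5 c·x^n dx = c·5^(n+1)/(n+1):
  ∫_0^5 u(x)^2 dx = ∫_0^5 (x^6 - 4*x^5 + 6*x^4 - 4*x^3 + x^2) dx. Term by term:
    ∫_0^5 x^6 dx = 78125/7;  ∫_0^5 -4*x^5 dx = -31250/3;  ∫_0^5 6*x^4 dx = 3750;
    ∫_0^5 -4*x^3 dx = -625;  ∫_0^5 x^2 dx = 125/3.
  Sum: 78125/7 − 31250/3 + 3750 − 625 + 125/3 = 27375/7.
  ∫_0^5 u'(x)^2 dx = ∫_0^5 (9*x^4 - 24*x^3 + 22*x^2 - 8*x + 1) dx. Term by term:
    ∫_0^5 9*x^4 dx = 5625;  ∫_0^5 -24*x^3 dx = -3750;  ∫_0^5 22*x^2 dx = 2750/3;
    ∫_0^5 -8*x dx = -100;  ∫_0^5 1 dx = 5.
  Sum: 5625 − 3750 + 2750/3 − 100 + 5 = 8090/3.
Adding: ||u||_{H^1}^2 = 27375/7 + 8090/3 = 138755/21.


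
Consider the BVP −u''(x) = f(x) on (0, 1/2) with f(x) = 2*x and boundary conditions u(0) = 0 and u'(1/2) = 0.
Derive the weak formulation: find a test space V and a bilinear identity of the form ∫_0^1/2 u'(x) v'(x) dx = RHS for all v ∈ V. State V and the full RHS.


V = {v ∈ H^1(0, 1/2) : v(0) = 0} (test functions vanish at x = 0 where u is specified); weak form: ∫_0^1/2 u'v' dx = ∫_0^1/2 (2*x) v dx for all v ∈ V.

Multiply both sides by a test function v and integrate from 0 to 1/2:
  ∫_0^1/2 −u''(x) v(x) dx = ∫_0^1/2 f(x) v(x) dx.
Integrate the LHS by parts once:
  ∫_0^1/2 −u'' v dx = −[u'(x) v(x)]_0^1/2 + ∫_0^1/2 u'(x) v'(x) dx.
Thus ∫_0^1/2 u'(x) v'(x) dx = ∫_0^1/2 f(x) v(x) dx + [u'(x) v(x)]_0^1/2.
Choose V so that boundary terms are either known or forced to vanish.
Mixed BC: u(0) = 0 (Dirichlet) and u'(1/2) = 0 (Neumann). Define V = {v ∈ H^1(0, 1/2) : v(0) = 0}. Then [u' v]_0^1/2 = u'(1/2)·v(1/2) − u'(0)·0 = 0.
Weak formulation: find u (satisfying any essential BC) such that ∫_0^1/2 u'(x) v'(x) dx = ∫_0^1/2 f v dx for all v ∈ V (Dirichlet at 0 absorbed into V; the Neumann datum at x = 1/2 is zero, so no boundary term remains).
Substituting f(x) = 2*x, the right-hand side is ∫_0^1/2 (2*x) v dx.


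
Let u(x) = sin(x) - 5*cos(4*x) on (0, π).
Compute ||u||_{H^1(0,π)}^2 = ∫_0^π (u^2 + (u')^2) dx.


||u||_{H^1(0,π)}^2 = 68/3 + 427*π/2

u'(x) = 20*sin(4*x) + cos(x).
Expand u² and (u')² and integrate term by term on (0, π), using: for integers n ≥ 1, ∫_0^π sin²(nx) dx = ∫_0^π cos²(nx) dx = π/2; for n ≠ n', ∫_0^π sin(nx)sin(n'x) dx = ∫_0^π cos(nx)cos(n'x) dx = 0; and by product-to-sum, ∫_0^π sin(nx)cos(n'x) dx = ½∫_0^π [sin((n+n')x) + sin((n−n')x)] dx, which is 0 when n+n' is even and 2n/(n²−n'²) when n+n' is odd (it need not vanish on (0, π)).
  u² squared terms: (-5)²·∫cos(4x)² dx = 25·π/2 = 25*π/2;  (1)²·∫sin(x)² dx = 1·π/2 = π/2.
  u² cross terms: 2·(-5)·(1)·∫cos(4x)·sin(x) dx = -10·(-2/15) = 4/3.
  So ∫_0^π u² dx = 25*π/2 + π/2 + 4/3 = 4/3 + 13*π.
  (u')² squared terms: (20)²·∫sin(4x)² dx = 400·π/2 = 200*π;  (1)²·∫cos(x)² dx = 1·π/2 = π/2.
  (u')² cross terms: 2·(20)·(1)·∫sin(4x)·cos(x) dx = 40·(8/15) = 64/3.
  So ∫_0^π (u')² dx = 200*π + π/2 + 64/3 = 64/3 + 401*π/2.
||u||_{H^1}^2 = (4/3 + 13*π) + (64/3 + 401*π/2) = 68/3 + 427*π/2.


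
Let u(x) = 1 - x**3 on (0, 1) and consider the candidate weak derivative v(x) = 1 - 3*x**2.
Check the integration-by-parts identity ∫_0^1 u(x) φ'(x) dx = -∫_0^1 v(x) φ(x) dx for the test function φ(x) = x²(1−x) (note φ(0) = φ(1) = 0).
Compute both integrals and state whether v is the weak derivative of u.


LHS = 1/10, RHS = 1/60. No, v is not the weak derivative of u.

u(x) = 1 - x**3, classical derivative u'(x) = -3*x**2.
φ(x) = x²(1−x), so φ'(x) = x*(2 - 3*x).
Note φ(0) = φ(1) = 0, so the boundary term u·φ vanishes.
LHS = ∫_0^1 u(x) φ'(x) dx = ∫_0^1 (3*x^5 - 2*x^4 - 3*x^2 + 2*x) dx. Term by term:
  ∫_0^1 3*x^5 dx = 1/2;  ∫_0^1 -2*x^4 dx = -2/5;  ∫_0^1 -3*x^2 dx = -1;
  ∫_0^1 2*x dx = 1.
Sum: 1/2 − 2/5 − 1 + 1 = 1/10.
So LHS = 1/10.
∫_0^1 v(x) φ(x) dx = ∫_0^1 (3*x^5 - 3*x^4 - x^3 + x^2) dx. Term by term:
  ∫_0^1 3*x^5 dx = 1/2;  ∫_0^1 -3*x^4 dx = -3/5;  ∫_0^1 -x^3 dx = -1/4;
  ∫_0^1 x^2 dx = 1/3.
Sum: 1/2 − 3/5 − 1/4 + 1/3 = -1/60.
So RHS = -∫_0^1 v(x) φ(x) dx = 1/60.
LHS − RHS = 1/12 ≠ 0, so the identity fails.
(For a valid weak derivative the identity must hold for EVERY test function, in particular this one. The failure shows v is NOT the weak derivative of u.)
Correct weak derivative would be u'(x) = -3*x**2.


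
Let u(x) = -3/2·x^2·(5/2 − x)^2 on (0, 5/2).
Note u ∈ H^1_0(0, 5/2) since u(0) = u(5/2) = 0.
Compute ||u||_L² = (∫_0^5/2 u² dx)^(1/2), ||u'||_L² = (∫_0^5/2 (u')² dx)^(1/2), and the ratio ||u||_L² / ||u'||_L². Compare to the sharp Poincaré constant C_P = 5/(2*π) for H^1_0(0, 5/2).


||u||_L² / ||u'||_L² = 5*sqrt(3)/12 < C_P = 5/(2*π).

u(x) = -3/2·x^2·(5/2 − x)^2, so u'(x) = 3*x*(-8*x^2 + 30*x - 25)/4.
u(x) = -3/2·x^2·(5/2 − x)^2 vanishes at x = 0 and x = 5/2, so u ∈ H^1_0(0, 5/2). Differentiate via the product rule and integrate the resulting polynomials term by term.
  ∫_0^5/2 u² dx = ∫_0^5/2 (9*x^8/4 - 45*x^7/2 + 675*x^6/8 - 1125*x^5/8 + 5625*x^4/64) dx. Term by term:
    ∫_0^5/2 9*x^8/4 dx = 1953125/2048;  ∫_0^5/2 -45*x^7/2 dx = -17578125/4096;  ∫_0^5/2 675*x^6/8 dx = 52734375/7168;
    ∫_0^5/2 -1125*x^5/8 dx = -5859375/1024;  ∫_0^5/2 5625*x^4/64 dx = 3515625/2048.
  Sum: 1953125/2048 − 17578125/4096 + 52734375/7168 − 5859375/1024 + 3515625/2048 = 390625/28672.
  ∫_0^5/2 (u')² dx = ∫_0^5/2 (36*x^6 - 270*x^5 + 2925*x^4/4 - 3375*x^3/4 + 5625*x^2/16) dx. Term by term:
    ∫_0^5/2 36*x^6 dx = 703125/224;  ∫_0^5/2 -270*x^5 dx = -703125/64;  ∫_0^5/2 2925*x^4/4 dx = 1828125/128;
    ∫_0^5/2 -3375*x^3/4 dx = -2109375/256;  ∫_0^5/2 5625*x^2/16 dx = 234375/128.
  Sum: 703125/224 − 703125/64 + 1828125/128 − 2109375/256 + 234375/128 = 46875/1792.
∫_0^5/2 u² dx = 390625/28672, so ||u||_L² = 625*sqrt(7)/448.
∫_0^5/2 (u')² dx = 46875/1792, so ||u'||_L² = 125*sqrt(21)/112.
Ratio ||u||_L² / ||u'||_L² = 5*sqrt(3)/12.
Sharp Poincaré constant on H^1_0(0, 5/2) is C_P = L/π = 5/(2*π), achieved by sin(2*π/5·x).
A polynomial bump cannot attain the sharp Poincaré constant (only the first sine eigenfunction does), so the ratio is strictly less than C_P, consistent with ||u||_L² ≤ C_P ||u'||_L².


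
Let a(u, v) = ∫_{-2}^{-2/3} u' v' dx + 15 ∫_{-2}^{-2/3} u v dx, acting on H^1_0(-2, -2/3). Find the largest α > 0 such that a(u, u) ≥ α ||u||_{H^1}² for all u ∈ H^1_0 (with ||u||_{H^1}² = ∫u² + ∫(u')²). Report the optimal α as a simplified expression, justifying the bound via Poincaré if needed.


α = 1

Coercivity of a(·,·) on H^1_0(-2, -2/3) means a(u, u) ≥ α ||u||_{H^1}² for every u ∈ H^1_0.
The interval has length L = 4/3, and Poincaré/coercivity depend only on L. Here a(u, u) = ∫(u')² + (15)·∫u².
Here c = 15 ≥ 1, so a(u,u) = ∫(u')² + c∫u² ≥ ∫(u')² + ∫u² = ||u||_{H^1}², i.e. α = 1 works. No larger α is possible: a(u,u) ≥ α||u||_{H^1}² means (1−α)∫(u')² ≥ (α−c)∫u², and for the modes u_n = sin(nπ(x−x₀)/L) (x₀ the left endpoint) one has ∫u_n²/∫(u_n')² = (L/(nπ))² → 0, so a(u_n,u_n)/||u_n||_{H^1}² → 1. Hence the optimal constant is α = 1.
Therefore α = 1.


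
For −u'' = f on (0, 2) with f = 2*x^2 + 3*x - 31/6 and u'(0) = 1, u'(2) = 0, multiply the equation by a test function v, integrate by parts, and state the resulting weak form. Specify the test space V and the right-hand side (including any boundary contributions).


V = H^1(0, 2) (v unrestricted at boundary; u is determined up to an additive constant); weak form: ∫_0^2 u'v' dx = ∫_0^2 (2*x^2 + 3*x - 31/6) v dx − v(0) for all v ∈ V.

Multiply both sides by a test function v and integrate from 0 to 2:
  ∫_0^2 −u''(x) v(x) dx = ∫_0^2 f(x) v(x) dx.
Integrate the LHS by parts once:
  ∫_0^2 −u'' v dx = −[u'(x) v(x)]_0^2 + ∫_0^2 u'(x) v'(x) dx.
Thus ∫_0^2 u'(x) v'(x) dx = ∫_0^2 f(x) v(x) dx + [u'(x) v(x)]_0^2.
Choose V so that boundary terms are either known or forced to vanish.
u has inhomogeneous Neumann u'(0) = 1, u'(2) = 0. [u' v]_0^2 = (0)·v(2) − (1)·v(0) = − v(0). Take V = H^1(0, 2); boundary term becomes part of RHS.
Weak formulation: find u (satisfying any essential BC) such that ∫_0^2 u'(x) v'(x) dx = ∫_0^2 f v dx − v(0) for all v ∈ V (Neumann data are natural BCs: they enter the RHS as boundary terms).
Substituting f(x) = 2*x^2 + 3*x - 31/6, the right-hand side is ∫_0^2 (2*x^2 + 3*x - 31/6) v dx − v(0).
Compatibility check (pure Neumann): taking v ≡ 1 ∈ V gives 0 = ∫_0^2 f dx + (0) − (1), i.e. ∫_0^2 f dx must equal u'(0) − u'(2) = 1. Indeed ∫_0^2 (2*x^2 + 3*x - 31/6) dx = 1, so the data are compatible. The solution is then unique only up to an additive constant (fix it e.g. by requiring ∫_0^2 u dx = 0).


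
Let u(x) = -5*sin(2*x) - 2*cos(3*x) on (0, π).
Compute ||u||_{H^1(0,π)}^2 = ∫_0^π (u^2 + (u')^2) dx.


||u||_{H^1(0,π)}^2 = -160 + 165*π/2

u'(x) = 6*sin(3*x) - 10*cos(2*x).
Expand u² and (u')² and integrate term by term on (0, π), using: for integers n ≥ 1, ∫_0^π sin²(nx) dx = ∫_0^π cos²(nx) dx = π/2; for n ≠ n', ∫_0^π sin(nx)sin(n'x) dx = ∫_0^π cos(nx)cos(n'x) dx = 0; and by product-to-sum, ∫_0^π sin(nx)cos(n'x) dx = ½∫_0^π [sin((n+n')x) + sin((n−n')x)] dx, which is 0 when n+n' is even and 2n/(n²−n'²) when n+n' is odd (it need not vanish on (0, π)).
  u² squared terms: (-5)²·∫sin(2x)² dx = 25·π/2 = 25*π/2;  (-2)²·∫cos(3x)² dx = 4·π/2 = 2*π.
  u² cross terms: 2·(-5)·(-2)·∫sin(2x)·cos(3x) dx = 20·(-4/5) = -16.
  So ∫_0^π u² dx = 25*π/2 + 2*π − 16 = -16 + 29*π/2.
  (u')² squared terms: (-10)²·∫cos(2x)² dx = 100·π/2 = 50*π;  (6)²·∫sin(3x)² dx = 36·π/2 = 18*π.
  (u')² cross terms: 2·(-10)·(6)·∫cos(2x)·sin(3x) dx = -120·(6/5) = -144.
  So ∫_0^π (u')² dx = 50*π + 18*π − 144 = -144 + 68*π.
||u||_{H^1}^2 = (-16 + 29*π/2) + (-144 + 68*π) = -160 + 165*π/2.


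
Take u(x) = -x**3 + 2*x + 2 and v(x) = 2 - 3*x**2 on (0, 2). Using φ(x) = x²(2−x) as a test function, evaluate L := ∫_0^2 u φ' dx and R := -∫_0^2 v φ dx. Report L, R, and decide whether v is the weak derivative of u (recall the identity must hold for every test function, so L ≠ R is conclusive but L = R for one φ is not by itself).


LHS = 56/15, RHS = 56/15. Yes, v = u' weakly.

u(x) = -x**3 + 2*x + 2, classical derivative u'(x) = 2 - 3*x**2.
φ(x) = x²(2−x), so φ'(x) = x*(4 - 3*x).
Note φ(0) = φ(2) = 0, so the boundary term u·φ vanishes.
LHS = ∫_0^2 u(x) φ'(x) dx = ∫_0^2 (3*x^5 - 4*x^4 - 6*x^3 + 2*x^2 + 8*x) dx. Term by term:
  ∫_0^2 3*x^5 dx = 32;  ∫_0^2 -4*x^4 dx = -128/5;  ∫_0^2 -6*x^3 dx = -24;
  ∫_0^2 2*x^2 dx = 16/3;  ∫_0^2 8*x dx = 16.
Sum: 32 − 128/5 − 24 + 16/3 + 16 = 56/15.
So LHS = 56/15.
∫_0^2 v(x) φ(x) dx = ∫_0^2 (3*x^5 - 6*x^4 - 2*x^3 + 4*x^2) dx. Term by term:
  ∫_0^2 3*x^5 dx = 32;  ∫_0^2 -6*x^4 dx = -192/5;  ∫_0^2 -2*x^3 dx = -8;
  ∫_0^2 4*x^2 dx = 32/3.
Sum: 32 − 192/5 − 8 + 32/3 = -56/15.
So RHS = -∫_0^2 v(x) φ(x) dx = 56/15.
LHS = RHS, so the identity holds for this test φ.
Moreover u is smooth here and v(x) = u'(x) = 2 - 3*x**2 pointwise, so the identity holds for every test function. Hence v is the weak derivative of u.


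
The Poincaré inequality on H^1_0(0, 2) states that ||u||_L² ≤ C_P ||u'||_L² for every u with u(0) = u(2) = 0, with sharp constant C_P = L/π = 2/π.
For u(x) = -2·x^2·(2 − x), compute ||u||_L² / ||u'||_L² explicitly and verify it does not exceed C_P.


||u||_L² / ||u'||_L² = sqrt(14)/7 < C_P = 2/π.

u(x) = -2·x^2·(2 − x), so u'(x) = 2*x*(3*x - 4).
u(x) = -2·x^2·(2 − x) vanishes at x = 0 and x = 2, so u ∈ H^1_0(0, 2). Differentiate via the product rule and integrate the resulting polynomials term by term.
  ∫_0^2 u² dx = ∫_0^2 (4*x^6 - 16*x^5 + 16*x^4) dx. Term by term:
    ∫_0^2 4*x^6 dx = 512/7;  ∫_0^2 -16*x^5 dx = -512/3;  ∫_0^2 16*x^4 dx = 512/5.
  Sum: 512/7 − 512/3 + 512/5 = 512/105.
  ∫_0^2 (u')² dx = ∫_0^2 (36*x^4 - 96*x^3 + 64*x^2) dx. Term by term:
    ∫_0^2 36*x^4 dx = 1152/5;  ∫_0^2 -96*x^3 dx = -384;  ∫_0^2 64*x^2 dx = 512/3.
  Sum: 1152/5 − 384 + 512/3 = 256/15.
∫_0^2 u² dx = 512/105, so ||u||_L² = 16*sqrt(210)/105.
∫_0^2 (u')² dx = 256/15, so ||u'||_L² = 16*sqrt(15)/15.
Ratio ||u||_L² / ||u'||_L² = sqrt(14)/7.
Sharp Poincaré constant on H^1_0(0, 2) is C_P = L/π = 2/π, achieved by sin(π/2·x).
A polynomial bump cannot attain the sharp Poincaré constant (only the first sine eigenfunction does), so the ratio is strictly less than C_P, consistent with ||u||_L² ≤ C_P ||u'||_L².


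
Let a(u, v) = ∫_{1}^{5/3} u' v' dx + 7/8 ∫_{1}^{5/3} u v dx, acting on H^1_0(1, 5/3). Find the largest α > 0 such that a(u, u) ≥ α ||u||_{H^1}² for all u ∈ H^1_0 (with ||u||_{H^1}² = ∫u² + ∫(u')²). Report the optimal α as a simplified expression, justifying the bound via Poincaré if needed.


α = (7 + 18*π^2)/(2*(4 + 9*π^2))

Coercivity of a(·,·) on H^1_0(1, 5/3) means a(u, u) ≥ α ||u||_{H^1}² for every u ∈ H^1_0.
The interval has length L = 2/3, and Poincaré/coercivity depend only on L. Here a(u, u) = ∫(u')² + (7/8)·∫u².
Here 0 < c = 7/8 < 1. The condition a(u,u) ≥ α||u||_{H^1}² reads (1−α)∫(u')² ≥ (α−c)∫u². Any admissible α is ≤ 1 (rapidly oscillating u have ∫u²/∫(u')² → 0), and α = 1 would force 0 ≥ (1−c)∫u², impossible since c < 1; so 1−α > 0. By the sharp Poincaré inequality on H^1_0 of an interval of length L, ∫(u')² ≥ (π/L)²∫u² with equality for the first sine mode sin(π(x−x₀)/L) (x₀ the left endpoint), so the inequality holds for all u iff (1−α)(π/L)² ≥ α − c, i.e. α ≤ ((π/L)² + c)/((π/L)² + 1) = (1 + c(L/π)²)/(1 + (L/π)²). With (π/L)² = 9*π^2/4 and c = 7/8, the largest admissible constant is α = ((π/L)² + c)/((π/L)² + 1).
Simplifying, α = (7 + 18*π^2)/(2*(4 + 9*π^2)).
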